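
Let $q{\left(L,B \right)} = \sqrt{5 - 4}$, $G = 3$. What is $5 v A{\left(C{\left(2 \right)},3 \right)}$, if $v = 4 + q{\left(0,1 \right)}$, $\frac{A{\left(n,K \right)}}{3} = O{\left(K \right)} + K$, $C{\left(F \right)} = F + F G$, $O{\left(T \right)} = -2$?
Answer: $75$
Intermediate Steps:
$q{\left(L,B \right)} = 1$ ($q{\left(L,B \right)} = \sqrt{1} = 1$)
$C{\left(F \right)} = 4 F$ ($C{\left(F \right)} = F + F 3 = F + 3 F = 4 F$)
$A{\left(n,K \right)} = -6 + 3 K$ ($A{\left(n,K \right)} = 3 \left(-2 + K\right) = -6 + 3 K$)
$v = 5$ ($v = 4 + 1 = 5$)
$5 v A{\left(C{\left(2 \right)},3 \right)} = 5 \cdot 5 \left(-6 + 3 \cdot 3\right) = 25 \left(-6 + 9\right) = 25 \cdot 3 = 75$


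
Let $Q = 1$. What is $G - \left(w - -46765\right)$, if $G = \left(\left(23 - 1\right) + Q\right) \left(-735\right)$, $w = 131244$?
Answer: $-194914$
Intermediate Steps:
$G = -16905$ ($G = \left(\left(23 - 1\right) + 1\right) \left(-735\right) = \left(22 + 1\right) \left(-735\right) = 23 \left(-735\right) = -16905$)
$G - \left(w - -46765\right) = -16905 - \left(131244 - -46765\right) = -16905 - \left(131244 + 46765\right) = -16905 - 178009 = -194914$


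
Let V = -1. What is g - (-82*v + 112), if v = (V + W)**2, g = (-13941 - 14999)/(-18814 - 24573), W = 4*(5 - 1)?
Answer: 795659746/43387 ≈ 18339.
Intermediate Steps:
W = 16 (W = 4*4 = 16)
g = 28940/43387 (g = -28940/(-43387) = -28940*(-1/43387) = 28940/43387 ≈ 0.66702)
v = 225 (v = (-1 + 16)**2 = 15**2 = 225)
g - (-82*v + 112) = 28940/43387 - (-82*225 + 112) = 28940/43387 - (-18450 + 112) = 28940/43387 - 1*(-18338) = 28940/43387 + 18338 = 795659746/43387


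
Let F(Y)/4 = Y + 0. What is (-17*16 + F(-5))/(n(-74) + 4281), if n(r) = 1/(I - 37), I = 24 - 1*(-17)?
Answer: -1168/17125 ≈ -0.068204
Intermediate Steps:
I = 41 (I = 24 + 17 = 41)
F(Y) = 4*Y (F(Y) = 4*(Y + 0) = 4*Y)
n(r) = ¼ (n(r) = 1/(41 - 37) = 1/4 = ¼)
(-17*16 + F(-5))/(n(-74) + 4281) = (-17*16 + 4*(-5))/(¼ + 4281) = (-272 - 20)/(17125/4) = (4/17125)*(-292) = -1168/17125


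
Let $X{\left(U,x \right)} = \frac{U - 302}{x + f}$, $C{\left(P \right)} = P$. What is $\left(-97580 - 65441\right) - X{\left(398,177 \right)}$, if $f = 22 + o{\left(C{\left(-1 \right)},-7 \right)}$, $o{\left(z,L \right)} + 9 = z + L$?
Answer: $- \frac{14834959}{91} \approx -1.6302 \cdot 10^{5}$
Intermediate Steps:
$o{\left(z,L \right)} = -9 + L + z$ ($o{\left(z,L \right)} = -9 + \left(z + L\right) = -9 + \left(L + z\right) = -9 + L + z$)
$f = 5$ ($f = 22 - 17 = 5$)
$X{\left(U,x \right)} = \frac{-302 + U}{5 + x}$ ($X{\left(U,x \right)} = \frac{U - 302}{x + 5} = \frac{-302 + U}{5 + x}$)
$\left(-97580 - 65441\right) - X{\left(398,177 \right)} = \left(-97580 - 65441\right) - \frac{-302 + 398}{5 + 177} = -163021 - \frac{1}{182} \cdot 96 = -163021 - \frac{48}{91} = - \frac{14834959}{91}$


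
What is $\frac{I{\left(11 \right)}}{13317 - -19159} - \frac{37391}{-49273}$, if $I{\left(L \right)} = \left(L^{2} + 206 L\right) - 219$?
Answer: $\frac{330283495}{400047487} \approx 0.82561$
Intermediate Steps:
$I{\left(L \right)} = -219 + L^{2} + 206 L$
$\frac{I{\left(11 \right)}}{13317 - -19159} - \frac{37391}{-49273} = \frac{-219 + 11^{2} + 206 \cdot 11}{13317 - -19159} - \frac{37391}{-49273} = \frac{-219 + 121 + 2266}{13317 + 19159} - - \frac{37391}{49273} = \frac{2168}{32476} + \frac{37391}{49273} = 2168 \cdot \frac{1}{32476} + \frac{37391}{49273} = \frac{542}{8119} + \frac{37391}{49273} = \frac{330283495}{400047487}$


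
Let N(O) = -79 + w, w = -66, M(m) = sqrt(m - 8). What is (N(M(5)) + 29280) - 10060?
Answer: 19075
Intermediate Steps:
M(m) = sqrt(-8 + m)
N(O) = -145 (N(O) = -79 - 66 = -145)
(N(M(5)) + 29280) - 10060 = (-145 + 29280) - 10060 = 29135 - 10060 = 19075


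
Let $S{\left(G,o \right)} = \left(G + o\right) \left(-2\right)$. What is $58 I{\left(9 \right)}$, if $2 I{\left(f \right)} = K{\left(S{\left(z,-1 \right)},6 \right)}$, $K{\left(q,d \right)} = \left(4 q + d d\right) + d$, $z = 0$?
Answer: $1450$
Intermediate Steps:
$S{\left(G,o \right)} = - 2 G - 2 o$
$K{\left(q,d \right)} = d + d^{2} + 4 q$ ($K{\left(q,d \right)} = \left(4 q + d^{2}\right) + d = \left(d^{2} + 4 q\right) + d = d + d^{2} + 4 q$)
$I{\left(f \right)} = 25$ ($I{\left(f \right)} = \frac{6 + 6^{2} + 4 \left(\left(-2\right) 0 - -2\right)}{2} = \frac{6 + 36 + 4 \left(0 + 2\right)}{2} = \frac{6 + 36 + 4 \cdot 2}{2} = \frac{6 + 36 + 8}{2} = \frac{1}{2} \cdot 50 = 25$)
$58 I{\left(9 \right)} = 58 \cdot 25 = 1450$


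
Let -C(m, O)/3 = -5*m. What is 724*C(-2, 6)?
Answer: -21720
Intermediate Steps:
C(m, O) = 15*m (C(m, O) = -(-15)*m = 15*m)
724*C(-2, 6) = 724*(15*(-2)) = 724*(-30) = -21720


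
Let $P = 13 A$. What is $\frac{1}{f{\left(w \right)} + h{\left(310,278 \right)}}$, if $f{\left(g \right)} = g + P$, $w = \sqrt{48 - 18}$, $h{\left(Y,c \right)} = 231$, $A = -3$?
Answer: $\frac{32}{6139} - \frac{\sqrt{30}}{36834} \approx 0.0050639$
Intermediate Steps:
$P = -39$ ($P = 13 \left(-3\right) = -39$)
$w = \sqrt{30} \approx 5.4772$
$f{\left(g \right)} = -39 + g$ ($f{\left(g \right)} = g - 39 = -39 + g$)
$\frac{1}{f{\left(w \right)} + h{\left(310,278 \right)}} = \frac{1}{\left(-39 + \sqrt{30}\right) + 231} = \frac{1}{192 + \sqrt{30}}$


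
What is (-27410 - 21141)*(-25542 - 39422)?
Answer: 3154067164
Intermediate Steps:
(-27410 - 21141)*(-25542 - 39422) = -48551*(-64964) = 3154067164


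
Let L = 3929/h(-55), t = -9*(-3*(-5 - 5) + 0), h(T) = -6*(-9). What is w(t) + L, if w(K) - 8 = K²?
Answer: 3940961/54 ≈ 72981.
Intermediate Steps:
h(T) = 54
t = -270 (t = -9*(-3*(-10) + 0) = -9*(30 + 0) = -9*30 = -270)
L = 3929/54 ≈ 72.759
w(K) = 8 + K²
w(t) + L = (8 + (-270)²) + 3929/54 = (8 + 72900) + 3929/54 = 72908 + 3929/54 = 3940961/54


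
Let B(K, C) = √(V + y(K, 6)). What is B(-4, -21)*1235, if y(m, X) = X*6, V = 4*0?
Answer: 7410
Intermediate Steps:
V = 0
y(m, X) = 6*X
B(K, C) = 6 (B(K, C) = √(0 + 6*6) = √(0 + 36) = √36 = 6)
B(-4, -21)*1235 = 6*1235 = 7410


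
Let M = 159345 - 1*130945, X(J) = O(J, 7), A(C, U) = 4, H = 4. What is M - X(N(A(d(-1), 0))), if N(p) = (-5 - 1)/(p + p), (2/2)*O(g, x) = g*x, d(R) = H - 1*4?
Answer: 113621/4 ≈ 28405.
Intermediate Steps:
d(R) = 0 (d(R) = 4 - 1*4 = 4 - 4 = 0)
O(g, x) = g*x
N(p) = -3/p (N(p) = -6*1/(2*p) = -3/p)
X(J) = 7*J (X(J) = J*7 = 7*J)
M = 28400 (M = 159345 - 130945 = 28400)
M - X(N(A(d(-1), 0))) = 28400 - 7*(-3/4) = 28400 - 7*(-3*1/4) = 28400 - 7*(-3)/4 = 28400 - 1*(-21/4) = 28400 + 21/4 = 113621/4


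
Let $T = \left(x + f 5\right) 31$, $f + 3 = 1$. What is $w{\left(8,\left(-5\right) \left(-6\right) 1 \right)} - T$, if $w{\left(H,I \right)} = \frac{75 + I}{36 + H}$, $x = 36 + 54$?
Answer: $- \frac{109015}{44} \approx -2477.6$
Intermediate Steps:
$f = -2$ ($f = -3 + 1 = -2$)
$x = 90$
$w{\left(H,I \right)} = \frac{75 + I}{36 + H}$
$T = 2480$ ($T = \left(90 - 10\right) 31 = 80 \cdot 31 = 2480$)
$w{\left(8,\left(-5\right) \left(-6\right) 1 \right)} - T = \frac{75 + \left(-5\right) \left(-6\right) 1}{36 + 8} - 2480 = \frac{75 + 30 \cdot 1}{44} - 2480 = \frac{75 + 30}{44} - 2480 = \frac{1}{44} \cdot 105 - 2480 = \frac{105}{44} - 2480 = - \frac{109015}{44}$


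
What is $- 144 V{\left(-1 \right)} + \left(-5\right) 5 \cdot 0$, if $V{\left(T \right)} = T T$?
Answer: $-144$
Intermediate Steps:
$V{\left(T \right)} = T^{2}$
$- 144 V{\left(-1 \right)} + \left(-5\right) 5 \cdot 0 = - 144 \left(-1\right)^{2} + \left(-5\right) 5 \cdot 0 = \left(-144\right) 1 - 0 = -144 + 0 = -144$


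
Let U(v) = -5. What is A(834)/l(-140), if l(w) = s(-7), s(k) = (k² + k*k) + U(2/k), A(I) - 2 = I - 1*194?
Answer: 214/31 ≈ 6.9032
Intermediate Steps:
A(I) = -192 + I (A(I) = 2 + (I - 1*194) = 2 + (I - 194) = 2 + (-194 + I) = -192 + I)
s(k) = -5 + 2*k² (s(k) = (k² + k*k) - 5 = (k² + k²) - 5 = 2*k² - 5 = -5 + 2*k²)
l(w) = 93 (l(w) = -5 + 2*(-7)² = -5 + 2*49 = -5 + 98 = 93)
A(834)/l(-140) = (-192 + 834)/93 = 642*(1/93) = 214/31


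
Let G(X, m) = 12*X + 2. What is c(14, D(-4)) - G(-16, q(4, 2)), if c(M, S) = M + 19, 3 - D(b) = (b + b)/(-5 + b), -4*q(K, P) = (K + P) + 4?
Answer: 223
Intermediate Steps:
q(K, P) = -1 - K/4 - P/4 (q(K, P) = -((K + P) + 4)/4 = -(4 + K + P)/4 = -1 - K/4 - P/4)
D(b) = 3 - 2*b/(-5 + b) (D(b) = 3 - (b + b)/(-5 + b) = 3 - 2*b/(-5 + b))
c(M, S) = 19 + M
G(X, m) = 2 + 12*X
c(14, D(-4)) - G(-16, q(4, 2)) = (19 + 14) - (2 + 12*(-16)) = 33 - (2 - 192) = 33 - 1*(-190) = 33 + 190 = 223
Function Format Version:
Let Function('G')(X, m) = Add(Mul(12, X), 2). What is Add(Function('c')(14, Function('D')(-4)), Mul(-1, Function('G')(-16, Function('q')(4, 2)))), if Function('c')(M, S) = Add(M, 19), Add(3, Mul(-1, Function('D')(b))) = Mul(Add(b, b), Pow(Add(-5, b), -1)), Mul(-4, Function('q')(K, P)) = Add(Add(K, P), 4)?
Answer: 223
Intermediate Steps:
Function('q')(K, P) = Add(-1, Mul(Rational(-1, 4), K), Mul(Rational(-1, 4), P)) (Function('q')(K, P) = Mul(Rational(-1, 4), Add(Add(K, P), 4)) = Mul(Rational(-1, 4), Add(4, K, P)) = Add(-1, Mul(Rational(-1, 4), K), Mul(Rational(-1, 4), P)))
Function('D')(b) = Add(3, Mul(-2, b, Pow(Add(-5, b), -1))) (Function('D')(b) = Add(3, Mul(-1, Mul(Add(b, b), Pow(Add(-5, b), -1)))) = Add(3, Mul(-1, Mul(Mul(2, b), Pow(Add(-5, b), -1)))) = Add(3, Mul(-1, Mul(2, b, Pow(Add(-5, b), -1)))) = Add(3, Mul(-2, b, Pow(Add(-5, b), -1))))
Function('c')(M, S) = Add(19, M)
Function('G')(X, m) = Add(2, Mul(12, X))
Add(Function('c')(14, Function('D')(-4)), Mul(-1, Function('G')(-16, Function('q')(4, 2)))) = Add(Add(19, 14), Mul(-1, Add(2, Mul(12, -16)))) = Add(33, Mul(-1, Add(2, -192))) = Add(33, Mul(-1, -190)) = Add(33, 190) = 223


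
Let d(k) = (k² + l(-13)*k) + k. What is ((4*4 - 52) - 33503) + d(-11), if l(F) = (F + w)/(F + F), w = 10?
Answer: -869187/26 ≈ -33430.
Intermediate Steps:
l(F) = (10 + F)/(2*F) (l(F) = (F + 10)/(F + F) = (10 + F)/((2*F)) = (10 + F)*(1/(2*F)) = (10 + F)/(2*F))
d(k) = k² + 29*k/26 (d(k) = (k² + ((½)*(10 - 13)/(-13))*k) + k = (k² + ((½)*(-1/13)*(-3))*k) + k = (k² + 3*k/26) + k = k² + 29*k/26)
((4*4 - 52) - 33503) + d(-11) = ((4*4 - 52) - 33503) + (1/26)*(-11)*(29 + 26*(-11)) = ((16 - 52) - 33503) + (1/26)*(-11)*(29 - 286) = (-36 - 33503) + (1/26)*(-11)*(-257) = -33539 + 2827/26 = -869187/26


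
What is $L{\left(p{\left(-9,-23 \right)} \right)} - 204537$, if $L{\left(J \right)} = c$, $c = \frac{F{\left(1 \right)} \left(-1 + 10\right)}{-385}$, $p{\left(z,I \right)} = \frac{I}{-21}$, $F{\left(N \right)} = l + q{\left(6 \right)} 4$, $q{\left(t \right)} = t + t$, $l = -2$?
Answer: $- \frac{78747159}{385} \approx -2.0454 \cdot 10^{5}$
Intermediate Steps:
$q{\left(t \right)} = 2 t$
$F{\left(N \right)} = 46$ ($F{\left(N \right)} = -2 + 2 \cdot 6 \cdot 4 = -2 + 12 \cdot 4 = -2 + 48 = 46$)
$p{\left(z,I \right)} = - \frac{I}{21}$ ($p{\left(z,I \right)} = I \left(- \frac{1}{21}\right) = - \frac{I}{21}$)
$c = - \frac{414}{385}$ ($c = \frac{46 \left(-1 + 10\right)}{-385} = 46 \cdot 9 \left(- \frac{1}{385}\right) = 414 \left(- \frac{1}{385}\right) = - \frac{414}{385} \approx -1.0753$)
$L{\left(J \right)} = - \frac{414}{385}$
$L{\left(p{\left(-9,-23 \right)} \right)} - 204537 = - \frac{414}{385} - 204537 = - \frac{78747159}{385}$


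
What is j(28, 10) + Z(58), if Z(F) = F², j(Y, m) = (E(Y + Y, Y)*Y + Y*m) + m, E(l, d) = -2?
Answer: 3598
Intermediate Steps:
j(Y, m) = m - 2*Y + Y*m (j(Y, m) = (-2*Y + Y*m) + m = m - 2*Y + Y*m)
j(28, 10) + Z(58) = (10 - 2*28 + 28*10) + 58² = (10 - 56 + 280) + 3364 = 234 + 3364 = 3598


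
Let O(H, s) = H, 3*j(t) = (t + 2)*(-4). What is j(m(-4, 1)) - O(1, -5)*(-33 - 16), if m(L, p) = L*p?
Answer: 155/3 ≈ 51.667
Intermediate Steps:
j(t) = -8/3 - 4*t/3 (j(t) = ((t + 2)*(-4))/3 = ((2 + t)*(-4))/3 = (-8 - 4*t)/3 = -8/3 - 4*t/3)
j(m(-4, 1)) - O(1, -5)*(-33 - 16) = (-8/3 - (-16)/3) - (-33 - 16) = (-8/3 - 4/3*(-4)) - (-49) = (-8/3 + 16/3) - 1*(-49) = 8/3 + 49 = 155/3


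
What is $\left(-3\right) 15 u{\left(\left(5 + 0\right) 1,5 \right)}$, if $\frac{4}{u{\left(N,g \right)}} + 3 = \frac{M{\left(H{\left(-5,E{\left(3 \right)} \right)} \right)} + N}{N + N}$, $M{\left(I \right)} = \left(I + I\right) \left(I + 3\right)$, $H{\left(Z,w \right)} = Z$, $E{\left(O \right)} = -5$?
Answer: $360$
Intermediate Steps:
$M{\left(I \right)} = 2 I \left(3 + I\right)$
$u{\left(N,g \right)} = \frac{4}{-3 + \frac{20 + N}{2 N}}$ ($u{\left(N,g \right)} = \frac{4}{-3 + \frac{2 \left(-5\right) \left(3 - 5\right) + N}{N + N}} = \frac{4}{-3 + \frac{2 \left(-5\right) \left(-2\right) + N}{2 N}} = \frac{4}{-3 + \left(20 + N\right) \frac{1}{2 N}} = \frac{4}{-3 + \frac{20 + N}{2 N}}$)
$\left(-3\right) 15 u{\left(\left(5 + 0\right) 1,5 \right)} = \left(-3\right) 15 \left(- \frac{8 \left(5 + 0\right) 1}{-20 + 5 \left(5 + 0\right) 1}\right) = - 45 \left(- \frac{8 \cdot 5 \cdot 1}{-20 + 5 \cdot 5 \cdot 1}\right) = - 45 \left(\left(-8\right) 5 \frac{1}{-20 + 5 \cdot 5}\right) = - 45 \left(\left(-8\right) 5 \frac{1}{-20 + 25}\right) = - 45 \left(\left(-8\right) 5 \cdot \frac{1}{5}\right) = \left(-45\right) \left(-8\right) = 360$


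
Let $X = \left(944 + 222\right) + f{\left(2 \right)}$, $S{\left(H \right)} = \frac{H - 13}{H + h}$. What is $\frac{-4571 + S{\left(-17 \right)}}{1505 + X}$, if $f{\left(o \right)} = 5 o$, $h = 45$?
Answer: $- \frac{64009}{37534} \approx -1.7054$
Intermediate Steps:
$S{\left(H \right)} = \frac{-13 + H}{45 + H}$ ($S{\left(H \right)} = \frac{H - 13}{H + 45} = \frac{-13 + H}{45 + H}$)
$X = 1176$ ($X = \left(944 + 222\right) + 5 \cdot 2 = 1166 + 10 = 1176$)
$\frac{-4571 + S{\left(-17 \right)}}{1505 + X} = \frac{-4571 + \frac{-13 - 17}{45 - 17}}{1505 + 1176} = \frac{-4571 + \frac{1}{28} \left(-30\right)}{2681} = \left(-4571 + \frac{1}{28} \left(-30\right)\right) \frac{1}{2681} = \left(-4571 - \frac{15}{14}\right) \frac{1}{2681} = \left(- \frac{64009}{14}\right) \frac{1}{2681} = - \frac{64009}{37534}$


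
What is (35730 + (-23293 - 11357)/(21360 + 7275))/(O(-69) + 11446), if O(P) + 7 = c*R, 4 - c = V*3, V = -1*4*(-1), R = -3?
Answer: 22735420/7294289 ≈ 3.1169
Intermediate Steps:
V = 4 (V = -4*(-1) = 4)
c = -8 (c = 4 - 4*3 = 4 - 1*12 = 4 - 12 = -8)
O(P) = 17 (O(P) = -7 - 8*(-3) = -7 + 24 = 17)
(35730 + (-23293 - 11357)/(21360 + 7275))/(O(-69) + 11446) = (35730 + (-23293 - 11357)/(21360 + 7275))/(17 + 11446) = (35730 - 34650/28635)/11463 = (35730 - 34650*1/28635)*(1/11463) = (35730 - 2310/1909)*(1/11463) = (68206260/1909)*(1/11463) = 22735420/7294289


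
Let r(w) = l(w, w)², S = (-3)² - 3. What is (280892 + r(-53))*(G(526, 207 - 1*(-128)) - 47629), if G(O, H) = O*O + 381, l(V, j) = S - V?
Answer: 65243128644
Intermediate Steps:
S = 6 (S = 9 - 3 = 6)
l(V, j) = 6 - V
G(O, H) = 381 + O² (G(O, H) = O² + 381 = 381 + O²)
r(w) = (6 - w)²
(280892 + r(-53))*(G(526, 207 - 1*(-128)) - 47629) = (280892 + (-6 - 53)²)*((381 + 526²) - 47629) = (280892 + (-59)²)*((381 + 276676) - 47629) = (280892 + 3481)*(277057 - 47629) = 284373*229428 = 65243128644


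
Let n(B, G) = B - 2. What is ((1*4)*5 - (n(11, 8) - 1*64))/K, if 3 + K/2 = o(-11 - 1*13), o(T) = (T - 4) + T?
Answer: -15/22 ≈ -0.68182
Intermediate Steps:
o(T) = -4 + 2*T (o(T) = (-4 + T) + T = -4 + 2*T)
K = -110 (K = -6 + 2*(-4 + 2*(-11 - 1*13)) = -6 + 2*(-4 + 2*(-11 - 13)) = -6 + 2*(-4 + 2*(-24)) = -6 + 2*(-4 - 48) = -6 + 2*(-52) = -6 - 104 = -110)
n(B, G) = -2 + B
((1*4)*5 - (n(11, 8) - 1*64))/K = ((1*4)*5 - ((-2 + 11) - 1*64))/(-110) = (4*5 - (9 - 64))*(-1/110) = (20 - 1*(-55))*(-1/110) = (20 + 55)*(-1/110) = 75*(-1/110) = -15/22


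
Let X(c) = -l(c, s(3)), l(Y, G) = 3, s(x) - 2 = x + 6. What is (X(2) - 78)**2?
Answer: 6561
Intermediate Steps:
s(x) = 8 + x (s(x) = 2 + (x + 6) = 2 + (6 + x) = 8 + x)
X(c) = -3 (X(c) = -1*3 = -3)
(X(2) - 78)**2 = (-3 - 78)**2 = (-81)**2 = 6561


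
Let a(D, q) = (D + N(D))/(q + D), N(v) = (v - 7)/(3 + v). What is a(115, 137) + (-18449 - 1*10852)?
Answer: -62234347/2124 ≈ -29301.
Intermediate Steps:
N(v) = (-7 + v)/(3 + v)
a(D, q) = (D + (-7 + D)/(3 + D))/(D + q) (a(D, q) = (D + (-7 + D)/(3 + D))/(q + D) = (D + (-7 + D)/(3 + D))/(D + q))
a(115, 137) + (-18449 - 1*10852) = (-7 + 115 + 115*(3 + 115))/((3 + 115)*(115 + 137)) + (-18449 - 1*10852) = (-7 + 115 + 115*118)/(118*252) + (-18449 - 10852) = (1/118)*(1/252)*(-7 + 115 + 13570) - 29301 = (1/118)*(1/252)*13678 - 29301 = 977/2124 - 29301 = -62234347/2124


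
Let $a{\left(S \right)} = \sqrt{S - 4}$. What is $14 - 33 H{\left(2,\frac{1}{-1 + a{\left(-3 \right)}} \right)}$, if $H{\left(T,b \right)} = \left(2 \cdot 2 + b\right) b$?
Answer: $\frac{5 \left(3 i + 32 \sqrt{7}\right)}{2 \left(\sqrt{7} - 3 i\right)} \approx 33.594 + 40.926 i$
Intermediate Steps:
$a{\left(S \right)} = \sqrt{-4 + S}$
$H{\left(T,b \right)} = b \left(4 + b\right)$ ($H{\left(T,b \right)} = \left(4 + b\right) b = b \left(4 + b\right)$)
$14 - 33 H{\left(2,\frac{1}{-1 + a{\left(-3 \right)}} \right)} = 14 - 33 \frac{4 + \frac{1}{-1 + \sqrt{-4 - 3}}}{-1 + \sqrt{-4 - 3}} = 14 - 33 \frac{4 + \frac{1}{-1 + \sqrt{-7}}}{-1 + \sqrt{-7}} = 14 - 33 \frac{4 + \frac{1}{-1 + i \sqrt{7}}}{-1 + i \sqrt{7}} = 14 - \frac{33 \left(4 + \frac{1}{-1 + i \sqrt{7}}\right)}{-1 + i \sqrt{7}}$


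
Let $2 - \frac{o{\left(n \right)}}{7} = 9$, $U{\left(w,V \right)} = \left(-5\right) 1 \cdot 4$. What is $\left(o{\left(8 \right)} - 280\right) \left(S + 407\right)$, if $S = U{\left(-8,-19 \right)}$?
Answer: $-127323$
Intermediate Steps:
$U{\left(w,V \right)} = -20$ ($U{\left(w,V \right)} = \left(-5\right) 4 = -20$)
$S = -20$
$o{\left(n \right)} = -49$ ($o{\left(n \right)} = 14 - 63 = -49$)
$\left(o{\left(8 \right)} - 280\right) \left(S + 407\right) = \left(-49 - 280\right) \left(-20 + 407\right) = \left(-329\right) 387 = -127323$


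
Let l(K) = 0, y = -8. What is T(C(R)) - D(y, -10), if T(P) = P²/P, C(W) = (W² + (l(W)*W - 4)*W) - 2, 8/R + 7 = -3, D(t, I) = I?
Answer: 296/25 ≈ 11.840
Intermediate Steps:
R = -⅘ (R = 8/(-7 - 3) = 8/(-10) = 8*(-⅒) = -⅘ ≈ -0.80000)
C(W) = -2 + W² - 4*W (C(W) = (W² + (0*W - 4)*W) - 2 = (W² + (0 - 4)*W) - 2 = (W² - 4*W) - 2 = -2 + W² - 4*W)
T(P) = P
T(C(R)) - D(y, -10) = (-2 + (-⅘)² - 4*(-⅘)) - 1*(-10) = (-2 + 16/25 + 16/5) + 10 = 46/25 + 10 = 296/25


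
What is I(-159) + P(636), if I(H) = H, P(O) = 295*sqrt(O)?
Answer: -159 + 590*sqrt(159) ≈ 7280.6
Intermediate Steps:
I(-159) + P(636) = -159 + 295*sqrt(636) = -159 + 295*(2*sqrt(159)) = -159 + 590*sqrt(159)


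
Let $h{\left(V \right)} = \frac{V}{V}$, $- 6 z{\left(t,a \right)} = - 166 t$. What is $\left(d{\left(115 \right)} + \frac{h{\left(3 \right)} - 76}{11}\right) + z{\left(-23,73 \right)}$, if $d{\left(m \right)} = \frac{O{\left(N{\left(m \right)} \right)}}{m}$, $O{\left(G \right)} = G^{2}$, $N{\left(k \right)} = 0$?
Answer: $- \frac{21224}{33} \approx -643.15$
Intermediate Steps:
$z{\left(t,a \right)} = \frac{83 t}{3}$ ($z{\left(t,a \right)} = - \frac{\left(-166\right) t}{6} = \frac{83 t}{3}$)
$h{\left(V \right)} = 1$
$d{\left(m \right)} = 0$ ($d{\left(m \right)} = \frac{0^{2}}{m} = \frac{0}{m} = 0$)
$\left(d{\left(115 \right)} + \frac{h{\left(3 \right)} - 76}{11}\right) + z{\left(-23,73 \right)} = \left(0 + \frac{1 - 76}{11}\right) + \frac{83}{3} \left(-23\right) = \left(0 + \frac{1}{11} \left(-75\right)\right) - \frac{1909}{3} = \left(0 - \frac{75}{11}\right) - \frac{1909}{3} = - \frac{75}{11} - \frac{1909}{3} = - \frac{21224}{33}$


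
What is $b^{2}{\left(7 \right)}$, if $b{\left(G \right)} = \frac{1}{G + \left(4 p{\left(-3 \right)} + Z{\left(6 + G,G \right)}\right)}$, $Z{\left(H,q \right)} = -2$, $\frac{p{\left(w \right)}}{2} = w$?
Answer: $\frac{1}{361} \approx 0.0027701$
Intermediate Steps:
$p{\left(w \right)} = 2 w$
$b{\left(G \right)} = \frac{1}{-26 + G}$ ($b{\left(G \right)} = \frac{1}{G + \left(4 \cdot 2 \left(-3\right) - 2\right)} = \frac{1}{G + \left(4 \left(-6\right) - 2\right)} = \frac{1}{G - 26} = \frac{1}{-26 + G}$)
$b^{2}{\left(7 \right)} = \left(\frac{1}{-26 + 7}\right)^{2} = \left(\frac{1}{-19}\right)^{2} = \left(- \frac{1}{19}\right)^{2} = \frac{1}{361}$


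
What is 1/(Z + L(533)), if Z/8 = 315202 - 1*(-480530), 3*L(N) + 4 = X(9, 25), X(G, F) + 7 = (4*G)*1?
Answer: 3/19097593 ≈ 1.5709e-7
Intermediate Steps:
X(G, F) = -7 + 4*G (X(G, F) = -7 + (4*G)*1 = -7 + 4*G)
L(N) = 25/3 (L(N) = -4/3 + (-7 + 4*9)/3 = -4/3 + (-7 + 36)/3 = -4/3 + (1/3)*29 = -4/3 + 29/3 = 25/3)
Z = 6365856 (Z = 8*(315202 - 1*(-480530)) = 8*(315202 + 480530) = 8*795732 = 6365856)
1/(Z + L(533)) = 1/(6365856 + 25/3) = 1/(19097593/3) = 3/19097593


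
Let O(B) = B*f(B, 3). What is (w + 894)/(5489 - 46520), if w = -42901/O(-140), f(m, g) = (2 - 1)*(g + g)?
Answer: -793861/34466040 ≈ -0.023033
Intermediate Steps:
f(m, g) = 2*g (f(m, g) = 1*(2*g) = 2*g)
O(B) = 6*B (O(B) = B*(2*3) = B*6 = 6*B)
w = 42901/840 (w = -42901/(6*(-140)) = -42901/(-840) = -42901*(-1/840) = 42901/840 ≈ 51.073)
(w + 894)/(5489 - 46520) = (42901/840 + 894)/(5489 - 46520) = (793861/840)/(-41031) = (793861/840)*(-1/41031) = -793861/34466040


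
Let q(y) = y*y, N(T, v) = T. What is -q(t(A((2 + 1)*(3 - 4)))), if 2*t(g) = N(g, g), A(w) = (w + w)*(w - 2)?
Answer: -225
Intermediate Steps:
A(w) = 2*w*(-2 + w) (A(w) = (2*w)*(-2 + w) = 2*w*(-2 + w))
t(g) = g/2
q(y) = y**2
-q(t(A((2 + 1)*(3 - 4)))) = -((2*((2 + 1)*(3 - 4))*(-2 + (2 + 1)*(3 - 4)))/2)**2 = -((2*(3*(-1))*(-2 + 3*(-1)))/2)**2 = -((2*(-3)*(-2 - 3))/2)**2 = -((2*(-3)*(-5))/2)**2 = -((1/2)*30)**2 = -1*15**2 = -1*225 = -225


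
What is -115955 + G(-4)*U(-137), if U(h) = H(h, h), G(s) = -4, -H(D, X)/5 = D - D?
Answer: -115955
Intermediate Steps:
H(D, X) = 0 (H(D, X) = -5*(D - D) = -5*0 = 0)
U(h) = 0
-115955 + G(-4)*U(-137) = -115955 - 4*0 = -115955 + 0 = -115955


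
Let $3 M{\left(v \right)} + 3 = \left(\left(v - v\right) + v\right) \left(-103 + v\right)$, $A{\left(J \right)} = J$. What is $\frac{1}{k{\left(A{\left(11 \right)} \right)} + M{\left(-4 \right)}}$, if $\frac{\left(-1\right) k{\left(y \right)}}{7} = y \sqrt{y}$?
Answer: $- \frac{1275}{406346} - \frac{693 \sqrt{11}}{406346} \approx -0.008794$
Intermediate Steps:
$k{\left(y \right)} = - 7 y^{\frac{3}{2}}$ ($k{\left(y \right)} = - 7 y \sqrt{y} = - 7 y^{\frac{3}{2}}$)
$M{\left(v \right)} = -1 + \frac{v \left(-103 + v\right)}{3}$ ($M{\left(v \right)} = -1 + \frac{\left(\left(v - v\right) + v\right) \left(-103 + v\right)}{3} = -1 + \frac{\left(0 + v\right) \left(-103 + v\right)}{3} = -1 + \frac{v \left(-103 + v\right)}{3}$)
$\frac{1}{k{\left(A{\left(11 \right)} \right)} + M{\left(-4 \right)}} = \frac{1}{- 7 \cdot 11^{\frac{3}{2}} - \left(- \frac{409}{3} - \frac{16}{3}\right)} = \frac{1}{- 7 \cdot 11 \sqrt{11} + \left(-1 + \frac{412}{3} + \frac{1}{3} \cdot 16\right)} = \frac{1}{- 77 \sqrt{11} + \left(-1 + \frac{412}{3} + \frac{16}{3}\right)} = \frac{1}{- 77 \sqrt{11} + \frac{425}{3}} = \frac{1}{\frac{425}{3} - 77 \sqrt{11}}$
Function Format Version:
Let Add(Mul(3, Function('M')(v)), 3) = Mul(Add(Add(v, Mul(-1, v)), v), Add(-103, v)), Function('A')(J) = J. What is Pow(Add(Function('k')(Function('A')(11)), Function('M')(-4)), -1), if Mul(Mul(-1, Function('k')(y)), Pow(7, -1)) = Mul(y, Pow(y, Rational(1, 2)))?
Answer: Add(Rational(-1275, 406346), Mul(Rational(-693, 406346), Pow(11, Rational(1, 2)))) ≈ -0.0087940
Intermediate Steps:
Function('k')(y) = Mul(-7, Pow(y, Rational(3, 2))) (Function('k')(y) = Mul(-7, Mul(y, Pow(y, Rational(1, 2)))) = Mul(-7, Pow(y, Rational(3, 2))))
Function('M')(v) = Add(-1, Mul(Rational(1, 3), v, Add(-103, v))) (Function('M')(v) = Add(-1, Mul(Rational(1, 3), Mul(Add(Add(v, Mul(-1, v)), v), Add(-103, v)))) = Add(-1, Mul(Rational(1, 3), Mul(Add(0, v), Add(-103, v)))) = Add(-1, Mul(Rational(1, 3), Mul(v, Add(-103, v)))) = Add(-1, Mul(Rational(1, 3), v, Add(-103, v))))
Pow(Add(Function('k')(Function('A')(11)), Function('M')(-4)), -1) = Pow(Add(Mul(-7, Pow(11, Rational(3, 2))), Add(-1, Mul(Rational(-103, 3), -4), Mul(Rational(1, 3), Pow(-4, 2)))), -1) = Pow(Add(Mul(-7, Mul(11, Pow(11, Rational(1, 2)))), Add(-1, Rational(412, 3), Mul(Rational(1, 3), 16))), -1) = Pow(Add(Mul(-77, Pow(11, Rational(1, 2))), Add(-1, Rational(412, 3), Rational(16, 3))), -1) = Pow(Add(Mul(-77, Pow(11, Rational(1, 2))), Rational(425, 3)), -1) = Pow(Add(Rational(425, 3), Mul(-77, Pow(11, Rational(1, 2)))), -1)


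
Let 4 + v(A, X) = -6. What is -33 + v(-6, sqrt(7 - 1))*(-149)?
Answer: 1457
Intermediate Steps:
v(A, X) = -10 (v(A, X) = -4 - 6 = -10)
-33 + v(-6, sqrt(7 - 1))*(-149) = -33 - 10*(-149) = -33 + 1490 = 1457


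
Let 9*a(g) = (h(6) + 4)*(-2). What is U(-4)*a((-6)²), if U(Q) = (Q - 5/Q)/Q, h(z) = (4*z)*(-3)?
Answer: 187/18 ≈ 10.389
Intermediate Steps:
h(z) = -12*z
U(Q) = (Q - 5/Q)/Q
a(g) = 136/9 (a(g) = ((-12*6 + 4)*(-2))/9 = ((-72 + 4)*(-2))/9 = (-68*(-2))/9 = (⅑)*136 = 136/9)
U(-4)*a((-6)²) = (1 - 5/(-4)²)*(136/9) = (1 - 5*1/16)*(136/9) = (1 - 5/16)*(136/9) = (11/16)*(136/9) = 187/18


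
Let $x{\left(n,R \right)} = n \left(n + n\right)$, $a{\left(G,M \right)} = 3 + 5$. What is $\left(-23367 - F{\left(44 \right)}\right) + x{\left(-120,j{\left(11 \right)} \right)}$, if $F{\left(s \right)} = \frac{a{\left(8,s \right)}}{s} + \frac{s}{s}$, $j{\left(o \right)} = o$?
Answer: $\frac{59750}{11} \approx 5431.8$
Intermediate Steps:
$a{\left(G,M \right)} = 8$
$x{\left(n,R \right)} = 2 n^{2}$ ($x{\left(n,R \right)} = n 2 n = 2 n^{2}$)
$F{\left(s \right)} = 1 + \frac{8}{s}$ ($F{\left(s \right)} = \frac{8}{s} + \frac{s}{s} = \frac{8}{s} + 1 = 1 + \frac{8}{s}$)
$\left(-23367 - F{\left(44 \right)}\right) + x{\left(-120,j{\left(11 \right)} \right)} = \left(-23367 - \frac{8 + 44}{44}\right) + 2 \left(-120\right)^{2} = \left(-23367 - \frac{1}{44} \cdot 52\right) + 2 \cdot 14400 = \left(-23367 - \frac{13}{11}\right) + 28800 = - \frac{257050}{11} + 28800 = \frac{59750}{11}$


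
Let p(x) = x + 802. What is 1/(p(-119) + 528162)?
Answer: 1/528845 ≈ 1.8909e-6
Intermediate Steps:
p(x) = 802 + x
1/(p(-119) + 528162) = 1/((802 - 119) + 528162) = 1/(683 + 528162) = 1/528845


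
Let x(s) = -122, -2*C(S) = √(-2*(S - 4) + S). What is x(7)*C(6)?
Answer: 61*√2 ≈ 86.267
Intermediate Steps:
C(S) = -√(8 - S)/2 (C(S) = -√(-2*(S - 4) + S)/2 = -√(-2*(-4 + S) + S)/2 = -√((8 - 2*S) + S)/2 = -√(8 - S)/2)
x(7)*C(6) = -(-61)*√(8 - 1*6) = -(-61)*√(8 - 6) = -(-61)*√2 = 61*√2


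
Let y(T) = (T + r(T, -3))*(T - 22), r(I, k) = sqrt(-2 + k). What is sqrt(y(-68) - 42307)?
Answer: sqrt(-36187 - 90*I*sqrt(5)) ≈ 0.529 - 190.23*I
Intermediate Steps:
y(T) = (-22 + T)*(T + I*sqrt(5)) (y(T) = (T + sqrt(-2 - 3))*(T - 22) = (T + sqrt(-5))*(-22 + T) = (T + I*sqrt(5))*(-22 + T) = (-22 + T)*(T + I*sqrt(5)))
sqrt(y(-68) - 42307) = sqrt(((-68)**2 - 22*(-68) - 22*I*sqrt(5) + I*(-68)*sqrt(5)) - 42307) = sqrt((4624 + 1496 - 22*I*sqrt(5) - 68*I*sqrt(5)) - 42307) = sqrt((6120 - 90*I*sqrt(5)) - 42307) = sqrt(-36187 - 90*I*sqrt(5))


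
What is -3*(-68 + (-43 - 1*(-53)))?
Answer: 174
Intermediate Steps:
-3*(-68 + (-43 - 1*(-53))) = -3*(-68 + (-43 + 53)) = -3*(-68 + 10) = -3*(-58) = 174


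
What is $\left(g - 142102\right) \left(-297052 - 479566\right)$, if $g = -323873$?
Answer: $361884572550$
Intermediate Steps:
$\left(g - 142102\right) \left(-297052 - 479566\right) = \left(-323873 - 142102\right) \left(-297052 - 479566\right) = \left(-465975\right) \left(-776618\right) = 361884572550$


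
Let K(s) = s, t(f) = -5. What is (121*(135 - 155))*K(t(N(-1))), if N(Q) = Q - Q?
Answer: 12100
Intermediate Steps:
N(Q) = 0
(121*(135 - 155))*K(t(N(-1))) = (121*(135 - 155))*(-5) = (121*(-20))*(-5) = -2420*(-5) = 12100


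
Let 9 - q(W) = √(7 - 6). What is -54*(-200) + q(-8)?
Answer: 10808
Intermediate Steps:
q(W) = 8 (q(W) = 9 - √(7 - 6) = 9 - √1 = 9 - 1*1 = 9 - 1 = 8)
-54*(-200) + q(-8) = -54*(-200) + 8 = 10800 + 8 = 10808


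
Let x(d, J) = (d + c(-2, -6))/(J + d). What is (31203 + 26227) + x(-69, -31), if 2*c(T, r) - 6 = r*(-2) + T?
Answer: 5743061/100 ≈ 57431.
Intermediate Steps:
c(T, r) = 3 + T/2 - r (c(T, r) = 3 + (r*(-2) + T)/2 = 3 + (-2*r + T)/2 = 3 + (T - 2*r)/2 = 3 + (T/2 - r) = 3 + T/2 - r)
x(d, J) = (8 + d)/(J + d) (x(d, J) = (d + (3 + (½)*(-2) - 1*(-6)))/(J + d) = (d + (3 - 1 + 6))/(J + d) = (d + 8)/(J + d) = (8 + d)/(J + d))
(31203 + 26227) + x(-69, -31) = (31203 + 26227) + (8 - 69)/(-31 - 69) = 57430 - 61/(-100) = 57430 - 1/100*(-61) = 57430 + 61/100 = 5743061/100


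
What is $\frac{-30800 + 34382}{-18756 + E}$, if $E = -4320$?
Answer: $- \frac{199}{1282} \approx -0.15523$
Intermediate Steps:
$\frac{-30800 + 34382}{-18756 + E} = \frac{-30800 + 34382}{-18756 - 4320} = \frac{3582}{-23076} = 3582 \left(- \frac{1}{23076}\right) = - \frac{199}{1282}$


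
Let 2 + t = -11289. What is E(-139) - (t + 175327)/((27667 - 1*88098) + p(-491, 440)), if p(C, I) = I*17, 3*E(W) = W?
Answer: -6868081/158853 ≈ -43.235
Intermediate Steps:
t = -11291 (t = -2 - 11289 = -11291)
E(W) = W/3
p(C, I) = 17*I
E(-139) - (t + 175327)/((27667 - 1*88098) + p(-491, 440)) = (⅓)*(-139) - (-11291 + 175327)/((27667 - 1*88098) + 17*440) = -139/3 - 164036/((27667 - 88098) + 7480) = -139/3 - 164036/(-60431 + 7480) = -139/3 - 164036/(-52951) = -139/3 - 164036*(-1)/52951 = -139/3 - 1*(-164036/52951) = -139/3 + 164036/52951 = -6868081/158853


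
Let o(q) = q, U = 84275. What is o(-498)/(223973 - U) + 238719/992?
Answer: 5558012141/23096736 ≈ 240.64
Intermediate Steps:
o(-498)/(223973 - U) + 238719/992 = -498/(223973 - 1*84275) + 238719/992 = -498/(223973 - 84275) + 238719*(1/992) = -498/139698 + 238719/992 = -498*1/139698 + 238719/992 = -83/23283 + 238719/992 = 5558012141/23096736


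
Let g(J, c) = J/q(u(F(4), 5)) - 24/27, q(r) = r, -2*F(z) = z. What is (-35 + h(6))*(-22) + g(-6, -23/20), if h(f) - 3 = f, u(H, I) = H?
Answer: 5167/9 ≈ 574.11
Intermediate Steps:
F(z) = -z/2
h(f) = 3 + f
g(J, c) = -8/9 - J/2 (g(J, c) = J/((-½*4)) - 24/27 = J/(-2) - 24*1/27 = J*(-½) - 8/9 = -J/2 - 8/9 = -8/9 - J/2)
(-35 + h(6))*(-22) + g(-6, -23/20) = (-35 + (3 + 6))*(-22) + (-8/9 - ½*(-6)) = (-35 + 9)*(-22) + (-8/9 + 3) = -26*(-22) + 19/9 = 572 + 19/9 = 5167/9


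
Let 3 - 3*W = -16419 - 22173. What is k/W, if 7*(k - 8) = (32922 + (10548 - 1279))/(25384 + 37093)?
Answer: 3540903/5626366235 ≈ 0.00062934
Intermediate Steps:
W = 12865 (W = 1 - (-16419 - 22173)/3 = 1 - ⅓*(-38592) = 1 + 12864 = 12865)
k = 3540903/437339 (k = 8 + ((32922 + (10548 - 1279))/(25384 + 37093))/7 = 8 + ((32922 + 9269)/62477)/7 = 8 + (42191*(1/62477))/7 = 8 + (⅐)*(42191/62477) = 8 + 42191/437339 = 3540903/437339 ≈ 8.0965)
k/W = (3540903/437339)/12865 = (3540903/437339)*(1/12865) = 3540903/5626366235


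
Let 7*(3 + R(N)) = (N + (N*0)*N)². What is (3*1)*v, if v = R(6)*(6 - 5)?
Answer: 45/7 ≈ 6.4286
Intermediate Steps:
R(N) = -3 + N²/7 (R(N) = -3 + (N + (N*0)*N)²/7 = -3 + (N + 0*N)²/7 = -3 + (N + 0)²/7 = -3 + N²/7)
v = 15/7 (v = (-3 + (⅐)*6²)*(6 - 5) = (-3 + (⅐)*36)*1 = (-3 + 36/7)*1 = (15/7)*1 = 15/7 ≈ 2.1429)
(3*1)*v = (3*1)*(15/7) = 3*(15/7) = 45/7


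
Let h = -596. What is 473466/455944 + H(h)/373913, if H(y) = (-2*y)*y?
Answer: -73441057675/85241694436 ≈ -0.86156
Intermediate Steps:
H(y) = -2*y**2
473466/455944 + H(h)/373913 = 473466/455944 - 2*(-596)**2/373913 = 473466*(1/455944) - 2*355216*(1/373913) = 236733/227972 - 710432*1/373913 = 236733/227972 - 710432/373913 = -73441057675/85241694436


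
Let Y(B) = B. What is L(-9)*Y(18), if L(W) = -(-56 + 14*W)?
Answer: 3276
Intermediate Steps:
L(W) = 56 - 14*W (L(W) = -(-56 + 14*W) = -14*(-4 + W) = 56 - 14*W)
L(-9)*Y(18) = (56 - 14*(-9))*18 = (56 + 126)*18 = 182*18 = 3276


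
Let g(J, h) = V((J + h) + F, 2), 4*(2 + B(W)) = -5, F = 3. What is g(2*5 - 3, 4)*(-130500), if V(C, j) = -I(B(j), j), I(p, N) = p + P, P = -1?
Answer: -554625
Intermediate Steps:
B(W) = -13/4 (B(W) = -2 + (1/4)*(-5) = -2 - 5/4 = -13/4)
I(p, N) = -1 + p (I(p, N) = p - 1 = -1 + p)
V(C, j) = 17/4 (V(C, j) = -(-1 - 13/4) = -1*(-17/4) = 17/4)
g(J, h) = 17/4
g(2*5 - 3, 4)*(-130500) = (17/4)*(-130500) = -554625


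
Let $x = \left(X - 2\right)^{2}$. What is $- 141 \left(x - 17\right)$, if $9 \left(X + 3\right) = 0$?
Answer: $-1128$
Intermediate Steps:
$X = -3$ ($X = -3 + \frac{1}{9} \cdot 0 = -3 + 0 = -3$)
$x = 25$ ($x = \left(-3 - 2\right)^{2} = \left(-5\right)^{2} = 25$)
$- 141 \left(x - 17\right) = - 141 \left(25 - 17\right) = \left(-141\right) 8 = -1128$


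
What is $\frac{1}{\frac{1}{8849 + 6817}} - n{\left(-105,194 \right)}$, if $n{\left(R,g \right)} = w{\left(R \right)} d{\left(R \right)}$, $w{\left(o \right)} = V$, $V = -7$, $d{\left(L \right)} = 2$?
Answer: $15680$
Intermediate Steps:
$w{\left(o \right)} = -7$
$n{\left(R,g \right)} = -14$ ($n{\left(R,g \right)} = \left(-7\right) 2 = -14$)
$\frac{1}{\frac{1}{8849 + 6817}} - n{\left(-105,194 \right)} = \frac{1}{\frac{1}{8849 + 6817}} - -14 = \frac{1}{\frac{1}{15666}} + 14 = 15666 + 14 = 15680$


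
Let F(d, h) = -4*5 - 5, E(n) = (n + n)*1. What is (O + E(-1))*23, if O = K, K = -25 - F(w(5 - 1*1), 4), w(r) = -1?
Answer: -46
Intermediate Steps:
E(n) = 2*n (E(n) = (2*n)*1 = 2*n)
F(d, h) = -25 (F(d, h) = -20 - 5 = -25)
K = 0 (K = -25 - 1*(-25) = -25 + 25 = 0)
O = 0
(O + E(-1))*23 = (0 + 2*(-1))*23 = (0 - 2)*23 = -2*23 = -46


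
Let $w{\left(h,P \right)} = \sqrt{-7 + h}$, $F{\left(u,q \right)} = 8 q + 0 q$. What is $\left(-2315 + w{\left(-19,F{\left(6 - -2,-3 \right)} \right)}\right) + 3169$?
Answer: $854 + i \sqrt{26} \approx 854.0 + 5.099 i$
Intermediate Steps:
$F{\left(u,q \right)} = 8 q$ ($F{\left(u,q \right)} = 8 q + 0 = 8 q$)
$\left(-2315 + w{\left(-19,F{\left(6 - -2,-3 \right)} \right)}\right) + 3169 = \left(-2315 + \sqrt{-7 - 19}\right) + 3169 = \left(-2315 + \sqrt{-26}\right) + 3169 = \left(-2315 + i \sqrt{26}\right) + 3169 = 854 + i \sqrt{26}$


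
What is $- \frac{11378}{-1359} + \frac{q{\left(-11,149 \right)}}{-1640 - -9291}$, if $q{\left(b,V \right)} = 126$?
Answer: $\frac{12460616}{1485387} \approx 8.3888$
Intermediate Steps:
$- \frac{11378}{-1359} + \frac{q{\left(-11,149 \right)}}{-1640 - -9291} = - \frac{11378}{-1359} + \frac{126}{-1640 - -9291} = \left(-11378\right) \left(- \frac{1}{1359}\right) + \frac{126}{-1640 + 9291} = \frac{11378}{1359} + \frac{126}{7651} = \frac{11378}{1359} + 126 \cdot \frac{1}{7651} = \frac{11378}{1359} + \frac{18}{1093} = \frac{12460616}{1485387}$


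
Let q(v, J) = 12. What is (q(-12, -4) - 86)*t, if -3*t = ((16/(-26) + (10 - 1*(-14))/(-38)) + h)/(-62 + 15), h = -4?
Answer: 31968/11609 ≈ 2.7537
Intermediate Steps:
t = -432/11609 (t = -((16/(-26) + (10 - 1*(-14))/(-38)) - 4)/(3*(-62 + 15)) = -((16*(-1/26) + (10 + 14)*(-1/38)) - 4)/(3*(-47)) = -((-8/13 + 24*(-1/38)) - 4)*(-1)/(3*47) = -((-8/13 - 12/19) - 4)*(-1)/(3*47) = -(-308/247 - 4)*(-1)/(3*47) = -(-432)*(-1)/(247*47) = -⅓*1296/11609 = -432/11609 ≈ -0.037212)
(q(-12, -4) - 86)*t = (12 - 86)*(-432/11609) = -74*(-432/11609) = 31968/11609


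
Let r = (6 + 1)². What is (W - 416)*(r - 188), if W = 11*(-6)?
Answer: 66998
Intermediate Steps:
r = 49 (r = 7² = 49)
W = -66
(W - 416)*(r - 188) = (-66 - 416)*(49 - 188) = -482*(-139) = 66998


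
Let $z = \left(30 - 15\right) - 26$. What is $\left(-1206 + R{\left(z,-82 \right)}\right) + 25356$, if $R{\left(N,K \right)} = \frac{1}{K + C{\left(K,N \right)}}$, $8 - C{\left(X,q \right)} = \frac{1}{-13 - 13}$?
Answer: $\frac{46440424}{1923} \approx 24150.0$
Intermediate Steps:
$z = -11$ ($z = 15 - 26 = -11$)
$C{\left(X,q \right)} = \frac{209}{26}$ ($C{\left(X,q \right)} = 8 - \frac{1}{-13 - 13} = 8 - \frac{1}{-26} = 8 - - \frac{1}{26} = 8 + \frac{1}{26} = \frac{209}{26}$)
$R{\left(N,K \right)} = \frac{1}{\frac{209}{26} + K}$ ($R{\left(N,K \right)} = \frac{1}{K + \frac{209}{26}} = \frac{1}{\frac{209}{26} + K}$)
$\left(-1206 + R{\left(z,-82 \right)}\right) + 25356 = \left(-1206 + \frac{26}{209 + 26 \left(-82\right)}\right) + 25356 = \left(-1206 + \frac{26}{209 - 2132}\right) + 25356 = \left(-1206 + \frac{26}{-1923}\right) + 25356 = \left(-1206 + 26 \left(- \frac{1}{1923}\right)\right) + 25356 = \left(-1206 - \frac{26}{1923}\right) + 25356 = - \frac{2319164}{1923} + 25356 = \frac{46440424}{1923}$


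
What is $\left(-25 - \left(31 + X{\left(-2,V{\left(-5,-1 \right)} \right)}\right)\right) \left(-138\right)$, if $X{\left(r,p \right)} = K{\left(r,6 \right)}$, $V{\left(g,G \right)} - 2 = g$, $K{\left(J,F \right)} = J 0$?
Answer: $7728$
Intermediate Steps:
$K{\left(J,F \right)} = 0$
$V{\left(g,G \right)} = 2 + g$
$X{\left(r,p \right)} = 0$
$\left(-25 - \left(31 + X{\left(-2,V{\left(-5,-1 \right)} \right)}\right)\right) \left(-138\right) = \left(-25 - 31\right) \left(-138\right) = \left(-56\right) \left(-138\right) = 7728$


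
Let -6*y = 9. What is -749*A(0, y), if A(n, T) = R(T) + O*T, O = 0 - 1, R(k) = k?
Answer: 0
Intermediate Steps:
y = -3/2 (y = -1/6*9 = -3/2 ≈ -1.5000)
O = -1
A(n, T) = 0 (A(n, T) = T - T = 0)
-749*A(0, y) = -749*0 = 0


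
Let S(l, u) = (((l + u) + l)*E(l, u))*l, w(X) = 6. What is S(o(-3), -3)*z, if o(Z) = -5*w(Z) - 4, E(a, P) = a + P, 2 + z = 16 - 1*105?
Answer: 8127938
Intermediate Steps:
z = -91 (z = -2 + (16 - 1*105) = -2 + (16 - 105) = -2 - 89 = -91)
E(a, P) = P + a
o(Z) = -34 (o(Z) = -5*6 - 4 = -30 - 4 = -34)
S(l, u) = l*(l + u)*(u + 2*l) (S(l, u) = (((l + u) + l)*(u + l))*l = ((u + 2*l)*(l + u))*l = ((l + u)*(u + 2*l))*l = l*(l + u)*(u + 2*l))
S(o(-3), -3)*z = -34*(-34 - 3)*(-3 + 2*(-34))*(-91) = -34*(-37)*(-3 - 68)*(-91) = -34*(-37)*(-71)*(-91) = -89318*(-91) = 8127938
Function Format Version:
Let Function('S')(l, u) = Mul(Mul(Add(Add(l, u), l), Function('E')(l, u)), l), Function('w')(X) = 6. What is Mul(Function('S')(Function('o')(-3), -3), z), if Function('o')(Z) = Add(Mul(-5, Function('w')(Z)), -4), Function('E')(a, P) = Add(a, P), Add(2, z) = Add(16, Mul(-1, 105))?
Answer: 8127938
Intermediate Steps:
z = -91 (z = Add(-2, Add(16, Mul(-1, 105))) = Add(-2, Add(16, -105)) = Add(-2, -89) = -91)
Function('E')(a, P) = Add(P, a)
Function('o')(Z) = -34 (Function('o')(Z) = Add(Mul(-5, 6), -4) = Add(-30, -4) = -34)
Function('S')(l, u) = Mul(l, Add(l, u), Add(u, Mul(2, l))) (Function('S')(l, u) = Mul(Mul(Add(Add(l, u), l), Add(u, l)), l) = Mul(Mul(Add(u, Mul(2, l)), Add(l, u)), l) = Mul(Mul(Add(l, u), Add(u, Mul(2, l))), l) = Mul(l, Add(l, u), Add(u, Mul(2, l))))
Mul(Function('S')(Function('o')(-3), -3), z) = Mul(Mul(-34, Add(-34, -3), Add(-3, Mul(2, -34))), -91) = Mul(Mul(-34, -37, Add(-3, -68)), -91) = Mul(Mul(-34, -37, -71), -91) = Mul(-89318, -91) = 8127938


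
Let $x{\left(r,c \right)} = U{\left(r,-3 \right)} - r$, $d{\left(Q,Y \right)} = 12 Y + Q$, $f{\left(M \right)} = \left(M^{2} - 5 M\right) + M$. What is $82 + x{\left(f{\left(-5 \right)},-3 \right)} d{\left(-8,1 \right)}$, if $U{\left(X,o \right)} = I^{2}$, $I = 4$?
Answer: $-34$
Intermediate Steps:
$U{\left(X,o \right)} = 16$ ($U{\left(X,o \right)} = 4^{2} = 16$)
$f{\left(M \right)} = M^{2} - 4 M$
$d{\left(Q,Y \right)} = Q + 12 Y$
$x{\left(r,c \right)} = 16 - r$
$82 + x{\left(f{\left(-5 \right)},-3 \right)} d{\left(-8,1 \right)} = 82 + \left(16 - - 5 \left(-4 - 5\right)\right) \left(-8 + 12 \cdot 1\right) = 82 + \left(16 - \left(-5\right) \left(-9\right)\right) \left(-8 + 12\right) = 82 + \left(16 - 45\right) 4 = 82 - 116 = -34$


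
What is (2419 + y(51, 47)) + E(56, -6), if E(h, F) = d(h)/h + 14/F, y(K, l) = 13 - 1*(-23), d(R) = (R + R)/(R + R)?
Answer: 412051/168 ≈ 2452.7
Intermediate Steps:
d(R) = 1 (d(R) = (2*R)/((2*R)) = (2*R)*(1/(2*R)) = 1)
y(K, l) = 36 (y(K, l) = 13 + 23 = 36)
E(h, F) = 1/h + 14/F
(2419 + y(51, 47)) + E(56, -6) = (2419 + 36) + (1/56 + 14/(-6)) = 2455 + (1/56 + 14*(-⅙)) = 2455 + (1/56 - 7/3) = 2455 - 389/168 = 412051/168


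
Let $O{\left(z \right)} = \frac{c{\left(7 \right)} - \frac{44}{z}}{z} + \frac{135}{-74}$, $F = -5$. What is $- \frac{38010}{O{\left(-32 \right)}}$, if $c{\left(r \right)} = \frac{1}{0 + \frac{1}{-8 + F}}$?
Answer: $\frac{17144320}{659} \approx 26016.0$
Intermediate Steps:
$c{\left(r \right)} = -13$ ($c{\left(r \right)} = \frac{1}{0 + \frac{1}{-8 - 5}} = \frac{1}{0 + \frac{1}{-13}} = \frac{1}{0 - \frac{1}{13}} = \frac{1}{- \frac{1}{13}} = -13$)
$O{\left(z \right)} = - \frac{135}{74} + \frac{-13 - \frac{44}{z}}{z}$ ($O{\left(z \right)} = \frac{-13 - \frac{44}{z}}{z} + \frac{135}{-74} = \frac{-13 - \frac{44}{z}}{z} + 135 \left(- \frac{1}{74}\right) = \frac{-13 - \frac{44}{z}}{z} - \frac{135}{74} = - \frac{135}{74} + \frac{-13 - \frac{44}{z}}{z}$)
$- \frac{38010}{O{\left(-32 \right)}} = - \frac{38010}{- \frac{135}{74} - \frac{44}{1024} - \frac{13}{-32}} = - \frac{38010}{- \frac{135}{74} - \frac{11}{256} - - \frac{13}{32}} = - \frac{38010}{- \frac{135}{74} - \frac{11}{256} + \frac{13}{32}} = - \frac{38010}{- \frac{13839}{9472}} = \left(-38010\right) \left(- \frac{9472}{13839}\right) = \frac{17144320}{659}$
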